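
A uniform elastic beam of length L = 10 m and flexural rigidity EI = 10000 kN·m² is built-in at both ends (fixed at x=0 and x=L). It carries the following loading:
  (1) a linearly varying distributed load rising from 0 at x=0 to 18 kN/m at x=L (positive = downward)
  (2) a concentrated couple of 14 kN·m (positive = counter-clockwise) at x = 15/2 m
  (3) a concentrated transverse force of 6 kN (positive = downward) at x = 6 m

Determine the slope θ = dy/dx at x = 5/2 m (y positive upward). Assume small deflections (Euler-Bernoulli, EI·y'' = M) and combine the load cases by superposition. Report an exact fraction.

Load 1 — triangular load w₀=18 kN/m (0→w₀ over full span):
  θ_1 = -w₀(2x(L-x)(L-2x)(x+2L)+x²(L-x)²)/(120LEI) = -18·(2·(5/2)·(10-(5/2))·(10-2·(5/2))·((5/2)+2·10)+(5/2)²·(10-(5/2))²)/(120·10·10000) = -351/51200 rad
Load 2 — applied couple M₀=14 kN·m at a=15/2 m (b=L-a=5/2):
  θ_2 = (R_Ax²/2 - M_Ax)/EI  [x≤a] with R_A=63/40, M_A=35/8 = ((63/40)·(5/2)²/2 - (35/8)·(5/2))/10000 = -77/128000 rad
Load 3 — point force P=6 kN at a=6 m (b=L-a=4):
  θ_3 = -Pb²x(2aL-(3a+b)x)/(2L³EI)  [x≤a] = -6·4²·(5/2)·(2·6·10-(3·6+4)·(5/2))/(2·10³·10000) = -39/50000 rad
Superposition: θ = Σ θ_i = -52717/6400000 rad ≈ -0.008237 rad

θ(5/2) = -52717/6400000 rad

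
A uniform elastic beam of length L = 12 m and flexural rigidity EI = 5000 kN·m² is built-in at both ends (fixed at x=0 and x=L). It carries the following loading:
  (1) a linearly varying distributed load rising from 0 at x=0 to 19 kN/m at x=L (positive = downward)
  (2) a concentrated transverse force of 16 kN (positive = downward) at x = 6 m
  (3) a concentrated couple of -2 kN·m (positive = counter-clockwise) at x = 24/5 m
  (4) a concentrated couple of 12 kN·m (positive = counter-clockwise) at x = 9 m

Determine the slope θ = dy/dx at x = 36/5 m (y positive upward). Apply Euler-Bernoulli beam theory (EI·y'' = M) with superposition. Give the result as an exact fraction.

θ(36/5) = 24387/1562500 rad

Load 1 — triangular load w₀=19 kN/m (0→w₀ over full span):
  θ_1 = -w₀(2x(L-x)(L-2x)(x+2L)+x²(L-x)²)/(120LEI) = -19·(2·(36/5)·(12-(36/5))·(12-2·(36/5))·((36/5)+2·12)+(36/5)²·(12-(36/5))²)/(120·12·5000) = 4104/390625 rad
Load 2 — point force P=16 kN at a=6 m (b=L-a=6):
  θ_2 = Pa²(L-x)(2bL-(3b+a)(L-x))/(2L³EI)  [x>a] = 16·6²·(12-(36/5))·(2·6·12-(3·6+6)·(12-(36/5)))/(2·12³·5000) = 72/15625 rad
Load 3 — applied couple M₀=-2 kN·m at a=24/5 m (b=L-a=36/5):
  θ_3 = (R_Ax²/2 - M_Ax - M₀(x-a))/EI  [x>a] with R_A=-6/25, M_A=-6/25 = ((-6/25)·(36/5)²/2 - (-6/25)·(36/5) - (-2)·((36/5)-(24/5)))/5000 = 24/390625 rad
Load 4 — applied couple M₀=12 kN·m at a=9 m (b=L-a=3):
  θ_4 = (R_Ax²/2 - M_Ax)/EI  [x≤a] with R_A=9/8, M_A=15/4 = ((9/8)·(36/5)²/2 - (15/4)·(36/5))/5000 = 27/62500 rad
Superposition: θ = Σ θ_i = 24387/1562500 rad ≈ 0.015608 rad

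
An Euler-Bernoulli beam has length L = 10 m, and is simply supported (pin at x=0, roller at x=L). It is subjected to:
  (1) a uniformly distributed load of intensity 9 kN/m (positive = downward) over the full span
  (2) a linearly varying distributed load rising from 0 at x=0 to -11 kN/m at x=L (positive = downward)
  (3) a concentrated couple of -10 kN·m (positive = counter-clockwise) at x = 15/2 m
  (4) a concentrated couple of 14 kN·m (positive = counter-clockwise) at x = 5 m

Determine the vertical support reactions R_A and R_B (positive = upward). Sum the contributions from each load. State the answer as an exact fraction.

R_A = 406/15 kN, R_B = 119/15 kN

Load 1 — uniform load w=9 kN/m over full span:
  R_A = wL/2 = 9·10/2 = 45 kN
  R_B = wL/2 = 9·10/2 = 45 kN
Load 2 — triangular load w₀=-11 kN/m (0→w₀ over full span):
  R_A = w₀L/6 = (-11)·10/6 = -55/3 kN
  R_B = w₀L/3 = (-11)·10/3 = -110/3 kN
Load 3 — applied couple M₀=-10 kN·m at a=15/2 m (b=L-a=5/2):
  R_A = M₀/L = (-10)/10 = -1 kN
  R_B = -M₀/L = -(-10)/10 = 1 kN
Load 4 — applied couple M₀=14 kN·m at a=5 m (b=L-a=5):
  R_A = M₀/L = 14/10 = 7/5 kN
  R_B = -M₀/L = -14/10 = -7/5 kN
Superposition: R_A = 406/15 kN, R_B = 119/15 kN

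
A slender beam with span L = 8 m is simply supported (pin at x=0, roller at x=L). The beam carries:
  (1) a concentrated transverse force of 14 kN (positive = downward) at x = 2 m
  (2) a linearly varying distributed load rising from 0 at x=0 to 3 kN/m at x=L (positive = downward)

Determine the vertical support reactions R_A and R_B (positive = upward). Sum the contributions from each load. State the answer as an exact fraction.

Load 1 — point force P=14 kN at a=2 m (b=L-a=6):
  R_A = Pb/L = 14·6/8 = 21/2 kN
  R_B = Pa/L = 14·2/8 = 7/2 kN
Load 2 — triangular load w₀=3 kN/m (0→w₀ over full span):
  R_A = w₀L/6 = 3·8/6 = 4 kN
  R_B = w₀L/3 = 3·8/3 = 8 kN
Superposition: R_A = 29/2 kN, R_B = 23/2 kN

R_A = 29/2 kN, R_B = 23/2 kN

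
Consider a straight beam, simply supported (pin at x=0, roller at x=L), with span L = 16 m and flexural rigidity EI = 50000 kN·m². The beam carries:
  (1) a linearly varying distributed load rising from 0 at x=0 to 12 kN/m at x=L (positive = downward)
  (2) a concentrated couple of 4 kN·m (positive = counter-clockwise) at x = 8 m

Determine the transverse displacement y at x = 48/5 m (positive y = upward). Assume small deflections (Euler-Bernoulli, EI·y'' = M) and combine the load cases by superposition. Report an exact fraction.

y(48/5) = -4843664/48828125 m

Load 1 — triangular load w₀=12 kN/m (0→w₀ over full span):
  y_1 = -w₀x(7L⁴-10L²x²+3x⁴)/(360LEI) = -12·(48/5)·(7·16⁴-10·16²·(48/5)²+3·(48/5)⁴)/(360·16·50000) = -4849664/48828125 m
Load 2 — applied couple M₀=4 kN·m at a=8 m (b=L-a=8):
  y_2 = (M₀x³/(6L)-M₀(x-a)²/2+C₁x)/EI  [x>a] with C₁=M₀(3b²-L²)/(6L)=-8/3 = (4·(48/5)³/(6·16)-4·((48/5)-8)²/2+(-8/3)·(48/5))/50000 = 48/390625 m
Superposition: y = Σ y_i = -4843664/48828125 m ≈ -0.099198 m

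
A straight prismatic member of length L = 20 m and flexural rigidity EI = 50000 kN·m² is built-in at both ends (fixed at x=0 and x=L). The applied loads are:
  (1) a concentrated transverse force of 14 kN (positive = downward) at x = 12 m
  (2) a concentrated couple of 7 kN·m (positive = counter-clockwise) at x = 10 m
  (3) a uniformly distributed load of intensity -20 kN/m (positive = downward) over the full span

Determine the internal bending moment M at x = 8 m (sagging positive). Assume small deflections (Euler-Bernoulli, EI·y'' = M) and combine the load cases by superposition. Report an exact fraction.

Load 1 — point force P=14 kN at a=12 m (b=L-a=8):
  M_1 = Pb²(3a+b)x/L³ - Pab²/L²  [x≤a] = 14·8²·(3·12+8)·8/20³ - 14·12·8²/20² = 1568/125 kN·m
Load 2 — applied couple M₀=7 kN·m at a=10 m (b=L-a=10):
  M_2 = R_Ax - M_A  [x≤a] with R_A=21/40, M_A=7/4 = (21/40)·8 - (7/4) = 49/20 kN·m
Load 3 — uniform load w=-20 kN/m over full span:
  M_3 = wLx/2 - wL²/12 - wx²/2 = (-20)·20·8/2 - (-20)·20²/12 - (-20)·8²/2 = -880/3 kN·m
Superposition: M = Σ M_i = -417509/1500 kN·m ≈ -278.339333 kN·m

M(8) = -417509/1500 kN·m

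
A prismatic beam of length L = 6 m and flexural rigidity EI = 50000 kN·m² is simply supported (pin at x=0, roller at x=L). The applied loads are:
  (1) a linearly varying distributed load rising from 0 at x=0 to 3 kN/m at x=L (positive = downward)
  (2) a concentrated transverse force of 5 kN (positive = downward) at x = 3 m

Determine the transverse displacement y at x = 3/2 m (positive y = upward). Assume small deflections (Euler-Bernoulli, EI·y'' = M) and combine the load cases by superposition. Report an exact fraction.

y(3/2) = -16749/25600000 m

Load 1 — triangular load w₀=3 kN/m (0→w₀ over full span):
  y_1 = -w₀x(7L⁴-10L²x²+3x⁴)/(360LEI) = -3·(3/2)·(7·6⁴-10·6²·(3/2)²+3·(3/2)⁴)/(360·6·50000) = -8829/25600000 m
Load 2 — point force P=5 kN at a=3 m (b=L-a=3):
  y_2 = -Pbx(L²-b²-x²)/(6LEI)  [x≤a] = -5·3·(3/2)·(6²-3²-(3/2)²)/(6·6·50000) = -99/320000 m
Superposition: y = Σ y_i = -16749/25600000 m ≈ -0.000654 m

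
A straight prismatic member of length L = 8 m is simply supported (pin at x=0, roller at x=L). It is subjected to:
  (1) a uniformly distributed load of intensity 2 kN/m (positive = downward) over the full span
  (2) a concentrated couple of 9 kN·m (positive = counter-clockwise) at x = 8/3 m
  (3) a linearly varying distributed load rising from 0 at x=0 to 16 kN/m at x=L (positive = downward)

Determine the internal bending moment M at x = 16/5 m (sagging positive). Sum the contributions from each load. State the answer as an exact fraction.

M(16/5) = 8413/125 kN·m

Load 1 — uniform load w=2 kN/m over full span:
  M_1 = wx(L-x)/2 = 2·(16/5)·(8-(16/5))/2 = 384/25 kN·m
Load 2 — applied couple M₀=9 kN·m at a=8/3 m (b=L-a=16/3):
  M_2 = M₀x/L - M₀  [x>a] = 9·(16/5)/8 - 9 = -27/5 kN·m
Load 3 — triangular load w₀=16 kN/m (0→w₀ over full span):
  M_3 = w₀Lx/6 - w₀x³/(6L) = 16·8·(16/5)/6 - 16·(16/5)³/(6·8) = 7168/125 kN·m
Superposition: M = Σ M_i = 8413/125 kN·m ≈ 67.304000 kN·m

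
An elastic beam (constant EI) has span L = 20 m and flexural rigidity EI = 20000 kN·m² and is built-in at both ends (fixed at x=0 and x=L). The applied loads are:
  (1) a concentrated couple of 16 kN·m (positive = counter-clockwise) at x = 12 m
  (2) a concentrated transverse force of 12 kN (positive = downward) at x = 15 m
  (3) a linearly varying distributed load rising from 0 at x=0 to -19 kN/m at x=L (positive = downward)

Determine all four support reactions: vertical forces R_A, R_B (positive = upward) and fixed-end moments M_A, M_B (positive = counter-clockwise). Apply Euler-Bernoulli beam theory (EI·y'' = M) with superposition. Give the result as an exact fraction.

Load 1 — applied couple M₀=16 kN·m at a=12 m (b=L-a=8):
  R_A = 6M₀ab/L³ = 6·16·12·8/20³ = 144/125 kN
  M_A = M₀b(2a-b)/L² = 16·8·(2·12-8)/20² = 128/25 kN·m
  R_B = -6M₀ab/L³ = -6·16·12·8/20³ = -144/125 kN
  M_B = M₀a(2b-a)/L² = 16·12·(2·8-12)/20² = 48/25 kN·m
Load 2 — point force P=12 kN at a=15 m (b=L-a=5):
  R_A = Pb²(3a+b)/L³ = 12·5²·(3·15+5)/20³ = 15/8 kN
  M_A = Pab²/L² = 12·15·5²/20² = 45/4 kN·m
  R_B = Pa²(a+3b)/L³ = 12·15²·(15+3·5)/20³ = 81/8 kN
  M_B = -Pa²b/L² = -12·15²·5/20² = -135/4 kN·m
Load 3 — triangular load w₀=-19 kN/m (0→w₀ over full span):
  R_A = 3w₀L/20 = 3·(-19)·20/20 = -57 kN
  M_A = w₀L²/30 = (-19)·20²/30 = -760/3 kN·m
  R_B = 7w₀L/20 = 7·(-19)·20/20 = -133 kN
  M_B = -w₀L²/20 = -(-19)·20²/20 = 380 kN·m
Superposition: R_A = -53973/1000 kN, M_A = -71089/300 kN·m, R_B = -124027/1000 kN, M_B = 34817/100 kN·m

R_A = -53973/1000 kN, M_A = -71089/300 kN·m, R_B = -124027/1000 kN, M_B = 34817/100 kN·m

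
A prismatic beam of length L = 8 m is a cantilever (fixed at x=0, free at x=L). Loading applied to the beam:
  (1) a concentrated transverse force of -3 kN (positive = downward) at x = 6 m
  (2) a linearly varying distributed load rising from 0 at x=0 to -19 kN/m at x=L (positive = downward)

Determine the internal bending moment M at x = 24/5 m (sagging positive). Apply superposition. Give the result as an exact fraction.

M(24/5) = 32966/375 kN·m

Load 1 — point force P=-3 kN at a=6 m (b=L-a=2):
  M_1 = -P(a-x)  [x≤a] = -(-3)·(6-(24/5)) = 18/5 kN·m
Load 2 — triangular load w₀=-19 kN/m (0→w₀ over full span):
  M_2 = w₀Lx/2 - w₀L²/3 - w₀x³/(6L) = (-19)·8·(24/5)/2 - (-19)·8²/3 - (-19)·(24/5)³/(6·8) = 31616/375 kN·m
Superposition: M = Σ M_i = 32966/375 kN·m ≈ 87.909333 kN·m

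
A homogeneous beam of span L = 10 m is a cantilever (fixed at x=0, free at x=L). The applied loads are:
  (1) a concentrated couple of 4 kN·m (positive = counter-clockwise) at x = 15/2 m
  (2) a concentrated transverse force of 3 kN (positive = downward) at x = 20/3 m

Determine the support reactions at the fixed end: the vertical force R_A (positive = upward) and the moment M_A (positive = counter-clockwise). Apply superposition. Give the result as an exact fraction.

R_A = 3 kN, M_A = 16 kN·m

Load 1 — applied couple M₀=4 kN·m at a=15/2 m (b=L-a=5/2):
  R_A = 0 kN
  M_A = -M₀ = -4 kN·m
Load 2 — point force P=3 kN at a=20/3 m (b=L-a=10/3):
  R_A = P = 3 kN
  M_A = Pa = 3·(20/3) = 20 kN·m
Superposition: R_A = 3 kN, M_A = 16 kN·m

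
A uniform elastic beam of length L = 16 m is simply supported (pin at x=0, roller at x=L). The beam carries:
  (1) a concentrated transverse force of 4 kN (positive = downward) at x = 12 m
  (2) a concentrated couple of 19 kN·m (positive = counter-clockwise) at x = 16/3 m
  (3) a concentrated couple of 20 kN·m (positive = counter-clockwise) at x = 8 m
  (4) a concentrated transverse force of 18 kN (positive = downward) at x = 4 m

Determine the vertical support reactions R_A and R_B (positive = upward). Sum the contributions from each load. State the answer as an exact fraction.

R_A = 271/16 kN, R_B = 81/16 kN

Load 1 — point force P=4 kN at a=12 m (b=L-a=4):
  R_A = Pb/L = 4·4/16 = 1 kN
  R_B = Pa/L = 4·12/16 = 3 kN
Load 2 — applied couple M₀=19 kN·m at a=16/3 m (b=L-a=32/3):
  R_A = M₀/L = 19/16 kN
  R_B = -M₀/L = -19/16 kN
Load 3 — applied couple M₀=20 kN·m at a=8 m (b=L-a=8):
  R_A = M₀/L = 20/16 = 5/4 kN
  R_B = -M₀/L = -20/16 = -5/4 kN
Load 4 — point force P=18 kN at a=4 m (b=L-a=12):
  R_A = Pb/L = 18·12/16 = 27/2 kN
  R_B = Pa/L = 18·4/16 = 9/2 kN
Superposition: R_A = 271/16 kN, R_B = 81/16 kN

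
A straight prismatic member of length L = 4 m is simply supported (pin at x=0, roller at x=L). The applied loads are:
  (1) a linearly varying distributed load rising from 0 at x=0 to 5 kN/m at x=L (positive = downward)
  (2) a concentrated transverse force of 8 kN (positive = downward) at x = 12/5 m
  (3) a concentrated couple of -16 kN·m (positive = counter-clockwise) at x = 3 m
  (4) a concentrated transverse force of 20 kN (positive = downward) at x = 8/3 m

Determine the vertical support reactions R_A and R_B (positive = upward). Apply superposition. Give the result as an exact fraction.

R_A = 46/5 kN, R_B = 144/5 kN

Load 1 — triangular load w₀=5 kN/m (0→w₀ over full span):
  R_A = w₀L/6 = 5·4/6 = 10/3 kN
  R_B = w₀L/3 = 5·4/3 = 20/3 kN
Load 2 — point force P=8 kN at a=12/5 m (b=L-a=8/5):
  R_A = Pb/L = 8·(8/5)/4 = 16/5 kN
  R_B = Pa/L = 8·(12/5)/4 = 24/5 kN
Load 3 — applied couple M₀=-16 kN·m at a=3 m (b=L-a=1):
  R_A = M₀/L = (-16)/4 = -4 kN
  R_B = -M₀/L = -(-16)/4 = 4 kN
Load 4 — point force P=20 kN at a=8/3 m (b=L-a=4/3):
  R_A = Pb/L = 20·(4/3)/4 = 20/3 kN
  R_B = Pa/L = 20·(8/3)/4 = 40/3 kN
Superposition: R_A = 46/5 kN, R_B = 144/5 kN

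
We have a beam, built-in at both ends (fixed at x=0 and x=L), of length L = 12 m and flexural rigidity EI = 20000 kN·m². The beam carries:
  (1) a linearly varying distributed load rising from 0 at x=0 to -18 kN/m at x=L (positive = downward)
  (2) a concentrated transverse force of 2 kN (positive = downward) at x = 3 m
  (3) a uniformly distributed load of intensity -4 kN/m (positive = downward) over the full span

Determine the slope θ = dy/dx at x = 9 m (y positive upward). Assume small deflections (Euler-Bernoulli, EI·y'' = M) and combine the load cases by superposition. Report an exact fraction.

Load 1 — triangular load w₀=-18 kN/m (0→w₀ over full span):
  θ_1 = -w₀(2x(L-x)(L-2x)(x+2L)+x²(L-x)²)/(120LEI) = -(-18)·(2·9·(12-9)·(12-2·9)·(9+2·12)+9²·(12-9)²)/(120·12·20000) = -9963/1600000 rad
Load 2 — point force P=2 kN at a=3 m (b=L-a=9):
  θ_2 = Pa²(L-x)(2bL-(3b+a)(L-x))/(2L³EI)  [x>a] = 2·3²·(12-9)·(2·9·12-(3·9+3)·(12-9))/(2·12³·20000) = 63/640000 rad
Load 3 — uniform load w=-4 kN/m over full span:
  θ_3 = -wx(L-x)(L-2x)/(12EI) = -(-4)·9·(12-9)·(12-2·9)/(12·20000) = -27/10000 rad
Superposition: θ = Σ θ_i = -28251/3200000 rad ≈ -0.008828 rad

θ(9) = -28251/3200000 rad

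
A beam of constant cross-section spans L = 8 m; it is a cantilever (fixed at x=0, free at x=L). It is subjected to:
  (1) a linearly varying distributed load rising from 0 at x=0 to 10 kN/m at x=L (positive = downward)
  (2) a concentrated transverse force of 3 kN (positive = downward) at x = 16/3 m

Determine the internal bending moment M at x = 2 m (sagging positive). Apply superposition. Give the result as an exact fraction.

Load 1 — triangular load w₀=10 kN/m (0→w₀ over full span):
  M_1 = w₀Lx/2 - w₀L²/3 - w₀x³/(6L) = 10·8·2/2 - 10·8²/3 - 10·2³/(6·8) = -135 kN·m
Load 2 — point force P=3 kN at a=16/3 m (b=L-a=8/3):
  M_2 = -P(a-x)  [x≤a] = -3·((16/3)-2) = -10 kN·m
Superposition: M = Σ M_i = -145 kN·m ≈ -145.000000 kN·m

M(2) = -145 kN·m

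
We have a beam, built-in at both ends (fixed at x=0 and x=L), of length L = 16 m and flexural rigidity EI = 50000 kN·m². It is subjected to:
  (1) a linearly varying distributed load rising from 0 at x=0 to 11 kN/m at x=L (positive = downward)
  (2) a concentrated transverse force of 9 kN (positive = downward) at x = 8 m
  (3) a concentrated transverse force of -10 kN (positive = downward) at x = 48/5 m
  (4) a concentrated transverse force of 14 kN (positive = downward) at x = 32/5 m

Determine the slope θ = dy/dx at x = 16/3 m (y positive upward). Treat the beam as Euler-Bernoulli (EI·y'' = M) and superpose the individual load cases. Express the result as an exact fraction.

Load 1 — triangular load w₀=11 kN/m (0→w₀ over full span):
  θ_1 = -w₀(2x(L-x)(L-2x)(x+2L)+x²(L-x)²)/(120LEI) = -11·(2·(16/3)·(16-(16/3))·(16-2·(16/3))·((16/3)+2·16)+(16/3)²·(16-(16/3))²)/(120·16·50000) = -11264/3796875 rad
Load 2 — point force P=9 kN at a=8 m (b=L-a=8):
  θ_2 = -Pb²x(2aL-(3a+b)x)/(2L³EI)  [x≤a] = -9·8²·(16/3)·(2·8·16-(3·8+8)·(16/3))/(2·16³·50000) = -2/3125 rad
Load 3 — point force P=-10 kN at a=48/5 m (b=L-a=32/5):
  θ_3 = -Pb²x(2aL-(3a+b)x)/(2L³EI)  [x≤a] = -(-10)·(32/5)²·(16/3)·(2·(48/5)·16-(3·(48/5)+(32/5))·(16/3))/(2·16³·50000) = 448/703125 rad
Load 4 — point force P=14 kN at a=32/5 m (b=L-a=48/5):
  θ_4 = -Pb²x(2aL-(3a+b)x)/(2L³EI)  [x≤a] = -14·(48/5)²·(16/3)·(2·(32/5)·16-(3·(32/5)+(48/5))·(16/3))/(2·16³·50000) = -336/390625 rad
Superposition: θ = Σ θ_i = -363518/94921875 rad ≈ -0.003830 rad

θ(16/3) = -363518/94921875 rad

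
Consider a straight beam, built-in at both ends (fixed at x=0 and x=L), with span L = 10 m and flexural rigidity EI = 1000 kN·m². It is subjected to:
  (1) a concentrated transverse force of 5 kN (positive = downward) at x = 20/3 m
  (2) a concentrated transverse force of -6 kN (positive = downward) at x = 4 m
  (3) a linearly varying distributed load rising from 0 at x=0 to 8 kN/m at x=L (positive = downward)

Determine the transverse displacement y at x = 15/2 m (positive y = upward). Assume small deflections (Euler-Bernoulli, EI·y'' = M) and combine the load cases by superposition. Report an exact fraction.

y(15/2) = -13573/207360 m

Load 1 — point force P=5 kN at a=20/3 m (b=L-a=10/3):
  y_1 = -Pa²(L-x)²(3bL-(3b+a)(L-x))/(6L³EI)  [x>a] = -5·(20/3)²·(10-(15/2))²·(3·(10/3)·10-(3·(10/3)+(20/3))·(10-(15/2)))/(6·10³·1000) = -35/2592 m
Load 2 — point force P=-6 kN at a=4 m (b=L-a=6):
  y_2 = -Pa²(L-x)²(3bL-(3b+a)(L-x))/(6L³EI)  [x>a] = -(-6)·4²·(10-(15/2))²·(3·6·10-(3·6+4)·(10-(15/2)))/(6·10³·1000) = 1/80 m
Load 3 — triangular load w₀=8 kN/m (0→w₀ over full span):
  y_3 = -w₀x²(L-x)²(x+2L)/(120LEI) = -8·(15/2)²·(10-(15/2))²·((15/2)+2·10)/(120·10·1000) = -33/512 m
Superposition: y = Σ y_i = -13573/207360 m ≈ -0.065456 m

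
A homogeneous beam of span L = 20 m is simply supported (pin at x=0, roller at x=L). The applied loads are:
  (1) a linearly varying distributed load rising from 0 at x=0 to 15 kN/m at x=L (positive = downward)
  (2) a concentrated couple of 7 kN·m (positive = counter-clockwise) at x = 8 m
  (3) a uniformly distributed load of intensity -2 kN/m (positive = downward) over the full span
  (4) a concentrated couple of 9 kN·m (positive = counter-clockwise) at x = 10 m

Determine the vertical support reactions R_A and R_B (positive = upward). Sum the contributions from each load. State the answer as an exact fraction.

Load 1 — triangular load w₀=15 kN/m (0→w₀ over full span):
  R_A = w₀L/6 = 15·20/6 = 50 kN
  R_B = w₀L/3 = 15·20/3 = 100 kN
Load 2 — applied couple M₀=7 kN·m at a=8 m (b=L-a=12):
  R_A = M₀/L = 7/20 kN
  R_B = -M₀/L = -7/20 kN
Load 3 — uniform load w=-2 kN/m over full span:
  R_A = wL/2 = (-2)·20/2 = -20 kN
  R_B = wL/2 = (-2)·20/2 = -20 kN
Load 4 — applied couple M₀=9 kN·m at a=10 m (b=L-a=10):
  R_A = M₀/L = 9/20 kN
  R_B = -M₀/L = -9/20 kN
Superposition: R_A = 154/5 kN, R_B = 396/5 kN

R_A = 154/5 kN, R_B = 396/5 kN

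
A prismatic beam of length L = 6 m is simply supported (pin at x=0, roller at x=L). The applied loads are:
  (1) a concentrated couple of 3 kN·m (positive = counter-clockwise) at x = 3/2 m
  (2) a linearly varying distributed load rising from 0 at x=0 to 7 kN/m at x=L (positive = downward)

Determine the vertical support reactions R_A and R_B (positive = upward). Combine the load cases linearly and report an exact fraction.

R_A = 15/2 kN, R_B = 27/2 kN

Load 1 — applied couple M₀=3 kN·m at a=3/2 m (b=L-a=9/2):
  R_A = M₀/L = 3/6 = 1/2 kN
  R_B = -M₀/L = -3/6 = -1/2 kN
Load 2 — triangular load w₀=7 kN/m (0→w₀ over full span):
  R_A = w₀L/6 = 7·6/6 = 7 kN
  R_B = w₀L/3 = 7·6/3 = 14 kN
Superposition: R_A = 15/2 kN, R_B = 27/2 kN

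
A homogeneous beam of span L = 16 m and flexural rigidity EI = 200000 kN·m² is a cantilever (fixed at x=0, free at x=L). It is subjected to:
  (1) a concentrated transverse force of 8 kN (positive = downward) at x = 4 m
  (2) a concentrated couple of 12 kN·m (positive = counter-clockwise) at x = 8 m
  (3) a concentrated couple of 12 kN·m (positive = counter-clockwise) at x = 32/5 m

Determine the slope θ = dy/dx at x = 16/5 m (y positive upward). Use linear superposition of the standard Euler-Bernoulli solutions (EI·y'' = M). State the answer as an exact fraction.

θ(16/5) = 6/78125 rad

Load 1 — point force P=8 kN at a=4 m (b=L-a=12):
  θ_1 = -Px(2a-x)/(2EI)  [x≤a] = -8·(16/5)·(2·4-(16/5))/(2·200000) = -24/78125 rad
Load 2 — applied couple M₀=12 kN·m at a=8 m (b=L-a=8):
  θ_2 = M₀x/EI  [x≤a] = 12·(16/5)/200000 = 3/15625 rad
Load 3 — applied couple M₀=12 kN·m at a=32/5 m (b=L-a=48/5):
  θ_3 = M₀x/EI  [x≤a] = 12·(16/5)/200000 = 3/15625 rad
Superposition: θ = Σ θ_i = 6/78125 rad ≈ 0.000077 rad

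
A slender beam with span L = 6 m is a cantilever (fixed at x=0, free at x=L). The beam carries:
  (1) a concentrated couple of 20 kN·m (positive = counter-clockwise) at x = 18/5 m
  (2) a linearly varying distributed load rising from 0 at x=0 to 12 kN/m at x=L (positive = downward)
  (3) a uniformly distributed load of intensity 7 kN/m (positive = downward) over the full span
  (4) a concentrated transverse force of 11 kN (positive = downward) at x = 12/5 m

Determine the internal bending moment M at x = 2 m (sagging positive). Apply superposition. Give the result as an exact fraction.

Load 1 — applied couple M₀=20 kN·m at a=18/5 m (b=L-a=12/5):
  M_1 = M₀  [x≤a] = 20 = 20 kN·m
Load 2 — triangular load w₀=12 kN/m (0→w₀ over full span):
  M_2 = w₀Lx/2 - w₀L²/3 - w₀x³/(6L) = 12·6·2/2 - 12·6²/3 - 12·2³/(6·6) = -224/3 kN·m
Load 3 — uniform load w=7 kN/m over full span:
  M_3 = -w(L-x)²/2 = -7·(6-2)²/2 = -56 kN·m
Load 4 — point force P=11 kN at a=12/5 m (b=L-a=18/5):
  M_4 = -P(a-x)  [x≤a] = -11·((12/5)-2) = -22/5 kN·m
Superposition: M = Σ M_i = -1726/15 kN·m ≈ -115.066667 kN·m

M(2) = -1726/15 kN·m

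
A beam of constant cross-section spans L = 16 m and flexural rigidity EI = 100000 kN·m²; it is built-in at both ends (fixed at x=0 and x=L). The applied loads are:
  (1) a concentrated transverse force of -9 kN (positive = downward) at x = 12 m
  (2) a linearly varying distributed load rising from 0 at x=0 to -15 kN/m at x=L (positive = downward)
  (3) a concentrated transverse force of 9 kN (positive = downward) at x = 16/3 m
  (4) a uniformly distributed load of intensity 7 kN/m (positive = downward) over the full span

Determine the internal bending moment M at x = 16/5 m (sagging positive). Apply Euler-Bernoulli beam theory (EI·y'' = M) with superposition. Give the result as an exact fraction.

Load 1 — point force P=-9 kN at a=12 m (b=L-a=4):
  M_1 = Pb²(3a+b)x/L³ - Pab²/L²  [x≤a] = (-9)·4²·(3·12+4)·(16/5)/16³ - (-9)·12·4²/16² = 9/4 kN·m
Load 2 — triangular load w₀=-15 kN/m (0→w₀ over full span):
  M_2 = 3w₀Lx/20 - w₀L²/30 - w₀x³/(6L) = 3·(-15)·16·(16/5)/20 - (-15)·16²/30 - (-15)·(16/5)³/(6·16) = 448/25 kN·m
Load 3 — point force P=9 kN at a=16/3 m (b=L-a=32/3):
  M_3 = Pb²(3a+b)x/L³ - Pab²/L²  [x≤a] = 9·(32/3)²·(3·(16/3)+(32/3))·(16/5)/16³ - 9·(16/3)·(32/3)²/16² = 0 kN·m
Load 4 — uniform load w=7 kN/m over full span:
  M_4 = wLx/2 - wL²/12 - wx²/2 = 7·16·(16/5)/2 - 7·16²/12 - 7·(16/5)²/2 = -448/75 kN·m
Superposition: M = Σ M_i = 4259/300 kN·m ≈ 14.196667 kN·m

M(16/5) = 4259/300 kN·m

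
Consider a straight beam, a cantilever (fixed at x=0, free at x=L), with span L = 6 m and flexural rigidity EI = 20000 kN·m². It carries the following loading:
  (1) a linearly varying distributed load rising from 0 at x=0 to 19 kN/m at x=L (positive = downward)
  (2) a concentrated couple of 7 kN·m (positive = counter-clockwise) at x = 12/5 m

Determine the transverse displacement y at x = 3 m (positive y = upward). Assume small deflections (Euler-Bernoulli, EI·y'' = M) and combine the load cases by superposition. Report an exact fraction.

y(3) = -298269/8000000 m

Load 1 — triangular load w₀=19 kN/m (0→w₀ over full span):
  y_1 = (w₀Lx³/12-w₀L²x²/6-w₀x⁵/(120L))/EI = (19·6·3³/12-19·6²·3²/6-19·3⁵/(120·6))/20000 = -62073/1600000 m
Load 2 — applied couple M₀=7 kN·m at a=12/5 m (b=L-a=18/5):
  y_2 = M₀a(2x-a)/(2EI)  [x>a] = 7·(12/5)·(2·3-(12/5))/(2·20000) = 189/125000 m
Superposition: y = Σ y_i = -298269/8000000 m ≈ -0.037284 m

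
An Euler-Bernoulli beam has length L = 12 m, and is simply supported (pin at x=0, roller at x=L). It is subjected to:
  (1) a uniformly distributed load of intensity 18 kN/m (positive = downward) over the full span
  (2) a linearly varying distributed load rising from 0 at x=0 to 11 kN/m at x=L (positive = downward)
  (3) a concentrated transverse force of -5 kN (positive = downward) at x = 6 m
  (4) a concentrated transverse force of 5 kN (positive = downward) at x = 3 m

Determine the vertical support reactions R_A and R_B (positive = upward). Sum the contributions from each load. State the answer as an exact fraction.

R_A = 525/4 kN, R_B = 603/4 kN

Load 1 — uniform load w=18 kN/m over full span:
  R_A = wL/2 = 18·12/2 = 108 kN
  R_B = wL/2 = 18·12/2 = 108 kN
Load 2 — triangular load w₀=11 kN/m (0→w₀ over full span):
  R_A = w₀L/6 = 11·12/6 = 22 kN
  R_B = w₀L/3 = 11·12/3 = 44 kN
Load 3 — point force P=-5 kN at a=6 m (b=L-a=6):
  R_A = Pb/L = (-5)·6/12 = -5/2 kN
  R_B = Pa/L = (-5)·6/12 = -5/2 kN
Load 4 — point force P=5 kN at a=3 m (b=L-a=9):
  R_A = Pb/L = 5·9/12 = 15/4 kN
  R_B = Pa/L = 5·3/12 = 5/4 kN
Superposition: R_A = 525/4 kN, R_B = 603/4 kN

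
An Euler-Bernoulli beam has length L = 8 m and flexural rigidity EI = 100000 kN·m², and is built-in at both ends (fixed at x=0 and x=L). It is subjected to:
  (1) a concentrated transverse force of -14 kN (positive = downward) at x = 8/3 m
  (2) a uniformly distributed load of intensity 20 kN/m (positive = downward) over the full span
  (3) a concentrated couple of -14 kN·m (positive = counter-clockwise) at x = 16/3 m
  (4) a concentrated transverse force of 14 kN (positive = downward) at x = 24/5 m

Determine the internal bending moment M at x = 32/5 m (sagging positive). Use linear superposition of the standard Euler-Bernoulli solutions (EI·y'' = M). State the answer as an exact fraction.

M(32/5) = 1928/5625 kN·m

Load 1 — point force P=-14 kN at a=8/3 m (b=L-a=16/3):
  M_1 = Pa²(a+3b)(L-x)/L³ - Pa²b/L²  [x>a] = (-14)·(8/3)²·((8/3)+3·(16/3))·(8-(32/5))/8³ - (-14)·(8/3)²·(16/3)/8² = 112/45 kN·m
Load 2 — uniform load w=20 kN/m over full span:
  M_2 = wLx/2 - wL²/12 - wx²/2 = 20·8·(32/5)/2 - 20·8²/12 - 20·(32/5)²/2 = -64/15 kN·m
Load 3 — applied couple M₀=-14 kN·m at a=16/3 m (b=L-a=8/3):
  M_3 = R_Ax - M_A - M₀  [x>a] with R_A=-7/3, M_A=-14/3 = (-7/3)·(32/5) - (-14/3) - (-14) = 56/15 kN·m
Load 4 — point force P=14 kN at a=24/5 m (b=L-a=16/5):
  M_4 = Pa²(a+3b)(L-x)/L³ - Pa²b/L²  [x>a] = 14·(24/5)²·((24/5)+3·(16/5))·(8-(32/5))/8³ - 14·(24/5)²·(16/5)/8² = -1008/625 kN·m
Superposition: M = Σ M_i = 1928/5625 kN·m ≈ 0.342756 kN·m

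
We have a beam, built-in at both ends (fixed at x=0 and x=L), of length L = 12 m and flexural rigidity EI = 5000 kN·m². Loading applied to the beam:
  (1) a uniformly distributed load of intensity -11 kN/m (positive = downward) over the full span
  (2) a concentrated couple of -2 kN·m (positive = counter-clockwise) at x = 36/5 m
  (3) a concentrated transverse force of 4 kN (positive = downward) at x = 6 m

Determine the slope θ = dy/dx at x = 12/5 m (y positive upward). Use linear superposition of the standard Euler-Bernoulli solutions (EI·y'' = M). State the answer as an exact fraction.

Load 1 — uniform load w=-11 kN/m over full span:
  θ_1 = -wx(L-x)(L-2x)/(12EI) = -(-11)·(12/5)·(12-(12/5))·(12-2·(12/5))/(12·5000) = 2376/78125 rad
Load 2 — applied couple M₀=-2 kN·m at a=36/5 m (b=L-a=24/5):
  θ_2 = (R_Ax²/2 - M_Ax)/EI  [x≤a] with R_A=-6/25, M_A=-16/25 = ((-6/25)·(12/5)²/2 - (-16/25)·(12/5))/5000 = 66/390625 rad
Load 3 — point force P=4 kN at a=6 m (b=L-a=6):
  θ_3 = -Pb²x(2aL-(3a+b)x)/(2L³EI)  [x≤a] = -4·6²·(12/5)·(2·6·12-(3·6+6)·(12/5))/(2·12³·5000) = -27/15625 rad
Superposition: θ = Σ θ_i = 11271/390625 rad ≈ 0.028854 rad

θ(12/5) = 11271/390625 rad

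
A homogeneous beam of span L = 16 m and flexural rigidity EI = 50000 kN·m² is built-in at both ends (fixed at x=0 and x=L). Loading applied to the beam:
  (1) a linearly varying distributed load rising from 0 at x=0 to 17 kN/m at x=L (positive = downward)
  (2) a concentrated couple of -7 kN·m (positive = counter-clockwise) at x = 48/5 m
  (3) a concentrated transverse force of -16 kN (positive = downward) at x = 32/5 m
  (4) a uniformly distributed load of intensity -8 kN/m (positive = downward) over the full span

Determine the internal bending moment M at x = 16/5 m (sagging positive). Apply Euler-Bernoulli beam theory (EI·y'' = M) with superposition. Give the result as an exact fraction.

Load 1 — triangular load w₀=17 kN/m (0→w₀ over full span):
  M_1 = 3w₀Lx/20 - w₀L²/30 - w₀x³/(6L) = 3·17·16·(16/5)/20 - 17·16²/30 - 17·(16/5)³/(6·16) = -7616/375 kN·m
Load 2 — applied couple M₀=-7 kN·m at a=48/5 m (b=L-a=32/5):
  M_2 = R_Ax - M_A  [x≤a] with R_A=-63/100, M_A=-56/25 = (-63/100)·(16/5) - (-56/25) = 28/125 kN·m
Load 3 — point force P=-16 kN at a=32/5 m (b=L-a=48/5):
  M_3 = Pb²(3a+b)x/L³ - Pab²/L²  [x≤a] = (-16)·(48/5)²·(3·(32/5)+(48/5))·(16/5)/16³ - (-16)·(32/5)·(48/5)²/16² = 2304/625 kN·m
Load 4 — uniform load w=-8 kN/m over full span:
  M_4 = wLx/2 - wL²/12 - wx²/2 = (-8)·16·(16/5)/2 - (-8)·16²/12 - (-8)·(16/5)²/2 = 512/75 kN·m
Superposition: M = Σ M_i = -17948/1875 kN·m ≈ -9.572267 kN·m

M(16/5) = -17948/1875 kN·m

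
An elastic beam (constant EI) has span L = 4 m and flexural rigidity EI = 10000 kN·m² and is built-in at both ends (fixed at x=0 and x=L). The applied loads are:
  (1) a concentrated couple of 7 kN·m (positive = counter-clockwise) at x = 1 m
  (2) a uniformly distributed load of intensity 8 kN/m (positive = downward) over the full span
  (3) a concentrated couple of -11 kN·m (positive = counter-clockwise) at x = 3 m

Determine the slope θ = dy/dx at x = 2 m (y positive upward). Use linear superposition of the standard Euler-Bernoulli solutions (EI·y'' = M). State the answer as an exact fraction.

Load 1 — applied couple M₀=7 kN·m at a=1 m (b=L-a=3):
  θ_1 = (R_Ax²/2 - M_Ax - M₀(x-a))/EI  [x>a] with R_A=63/32, M_A=-21/16 = ((63/32)·2²/2 - (-21/16)·2 - 7·(2-1))/10000 = -7/160000 rad
Load 2 — uniform load w=8 kN/m over full span:
  θ_2 = -wx(L-x)(L-2x)/(12EI) = -8·2·(4-2)·(4-2·2)/(12·10000) = 0 rad
Load 3 — applied couple M₀=-11 kN·m at a=3 m (b=L-a=1):
  θ_3 = (R_Ax²/2 - M_Ax)/EI  [x≤a] with R_A=-99/32, M_A=-55/16 = ((-99/32)·2²/2 - (-55/16)·2)/10000 = 11/160000 rad
Superposition: θ = Σ θ_i = 1/40000 rad ≈ 0.000025 rad

θ(2) = 1/40000 rad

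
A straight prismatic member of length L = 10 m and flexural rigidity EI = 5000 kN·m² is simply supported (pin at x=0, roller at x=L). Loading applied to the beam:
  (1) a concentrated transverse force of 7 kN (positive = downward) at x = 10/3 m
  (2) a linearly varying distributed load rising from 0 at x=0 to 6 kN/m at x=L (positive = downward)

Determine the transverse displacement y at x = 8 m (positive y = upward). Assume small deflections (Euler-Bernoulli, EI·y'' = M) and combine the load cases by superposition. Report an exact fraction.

y(8) = -156869/2531250 m

Load 1 — point force P=7 kN at a=10/3 m (b=L-a=20/3):
  y_1 = -Pa(L-x)(2Lx-a²-x²)/(6LEI)  [x>a] = -7·(10/3)·(10-8)·(2·10·8-(10/3)²-8²)/(6·10·5000) = -1337/101250 m
Load 2 — triangular load w₀=6 kN/m (0→w₀ over full span):
  y_2 = -w₀x(7L⁴-10L²x²+3x⁴)/(360LEI) = -6·8·(7·10⁴-10·10²·8²+3·8⁴)/(360·10·5000) = -762/15625 m
Superposition: y = Σ y_i = -156869/2531250 m ≈ -0.061973 m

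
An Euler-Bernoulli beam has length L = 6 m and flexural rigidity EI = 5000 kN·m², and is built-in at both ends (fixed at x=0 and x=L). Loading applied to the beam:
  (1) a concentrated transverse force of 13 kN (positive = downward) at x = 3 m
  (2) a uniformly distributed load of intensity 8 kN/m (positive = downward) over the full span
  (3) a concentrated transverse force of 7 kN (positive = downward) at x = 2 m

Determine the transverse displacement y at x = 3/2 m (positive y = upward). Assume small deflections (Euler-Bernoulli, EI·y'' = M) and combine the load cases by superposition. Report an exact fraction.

Load 1 — point force P=13 kN at a=3 m (b=L-a=3):
  y_1 = -Pb²x²(3aL-(3a+b)x)/(6L³EI)  [x≤a] = -13·3²·(3/2)²·(3·3·6-(3·3+3)·(3/2))/(6·6³·5000) = -117/80000 m
Load 2 — uniform load w=8 kN/m over full span:
  y_2 = -wx²(L-x)²/(24EI) = -8·(3/2)²·(6-(3/2))²/(24·5000) = -243/80000 m
Load 3 — point force P=7 kN at a=2 m (b=L-a=4):
  y_3 = -Pb²x²(3aL-(3a+b)x)/(6L³EI)  [x≤a] = -7·4²·(3/2)²·(3·2·6-(3·2+4)·(3/2))/(6·6³·5000) = -49/60000 m
Superposition: y = Σ y_i = -319/60000 m ≈ -0.005317 m

y(3/2) = -319/60000 m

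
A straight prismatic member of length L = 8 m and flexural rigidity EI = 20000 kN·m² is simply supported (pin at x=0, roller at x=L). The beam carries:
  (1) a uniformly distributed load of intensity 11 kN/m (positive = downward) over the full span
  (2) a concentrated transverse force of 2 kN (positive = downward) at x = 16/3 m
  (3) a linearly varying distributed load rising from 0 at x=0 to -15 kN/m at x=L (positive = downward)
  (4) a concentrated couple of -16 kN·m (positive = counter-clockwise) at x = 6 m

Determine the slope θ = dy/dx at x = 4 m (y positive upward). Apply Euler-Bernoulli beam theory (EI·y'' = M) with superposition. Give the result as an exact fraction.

Load 1 — uniform load w=11 kN/m over full span:
  θ_1 = -w(L³-6Lx²+4x³)/(24EI) = -11·(8³-6·8·4²+4·4³)/(24·20000) = 0 rad
Load 2 — point force P=2 kN at a=16/3 m (b=L-a=8/3):
  θ_2 = -Pb(L²-b²-3x²)/(6LEI)  [x≤a] = -2·(8/3)·(8²-(8/3)²-3·4²)/(6·8·20000) = -1/20250 rad
Load 3 — triangular load w₀=-15 kN/m (0→w₀ over full span):
  θ_3 = -w₀(7L⁴-30L²x²+15x⁴)/(360LEI) = -(-15)·(7·8⁴-30·8²·4²+15·4⁴)/(360·8·20000) = 7/15000 rad
Load 4 — applied couple M₀=-16 kN·m at a=6 m (b=L-a=2):
  θ_4 = (M₀x²/(2L)+C₁)/EI  [x≤a] with C₁=M₀(3b²-L²)/(6L)=52/3 = ((-16)·4²/(2·8)+(52/3))/20000 = 1/15000 rad
Superposition: θ = Σ θ_i = 49/101250 rad ≈ 0.000484 rad

θ(4) = 49/101250 rad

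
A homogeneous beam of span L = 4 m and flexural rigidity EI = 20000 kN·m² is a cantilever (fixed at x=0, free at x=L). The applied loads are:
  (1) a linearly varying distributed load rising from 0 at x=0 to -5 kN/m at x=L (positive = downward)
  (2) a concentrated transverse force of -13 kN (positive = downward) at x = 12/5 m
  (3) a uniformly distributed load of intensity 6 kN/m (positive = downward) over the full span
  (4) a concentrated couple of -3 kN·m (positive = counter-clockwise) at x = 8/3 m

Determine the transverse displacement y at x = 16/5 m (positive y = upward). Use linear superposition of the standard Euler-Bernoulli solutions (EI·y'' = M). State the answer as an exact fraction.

Load 1 — triangular load w₀=-5 kN/m (0→w₀ over full span):
  y_1 = (w₀Lx³/12-w₀L²x²/6-w₀x⁵/(120L))/EI = ((-5)·4·(16/5)³/12-(-5)·4²·(16/5)²/6-(-5)·(16/5)⁵/(120·4))/20000 = 25024/5859375 m
Load 2 — point force P=-13 kN at a=12/5 m (b=L-a=8/5):
  y_2 = -Pa²(3x-a)/(6EI)  [x>a] = -(-13)·(12/5)²·(3·(16/5)-(12/5))/(6·20000) = 351/78125 m
Load 3 — uniform load w=6 kN/m over full span:
  y_3 = -wx²(x²-4Lx+6L²)/(24EI) = -6·(16/5)²·((16/5)²-4·4·(16/5)+6·4²)/(24·20000) = -2752/390625 m
Load 4 — applied couple M₀=-3 kN·m at a=8/3 m (b=L-a=4/3):
  y_4 = M₀a(2x-a)/(2EI)  [x>a] = (-3)·(8/3)·(2·(16/5)-(8/3))/(2·20000) = -7/9375 m
Superposition: y = Σ y_i = 1898/1953125 m ≈ 0.000972 m

y(16/5) = 1898/1953125 m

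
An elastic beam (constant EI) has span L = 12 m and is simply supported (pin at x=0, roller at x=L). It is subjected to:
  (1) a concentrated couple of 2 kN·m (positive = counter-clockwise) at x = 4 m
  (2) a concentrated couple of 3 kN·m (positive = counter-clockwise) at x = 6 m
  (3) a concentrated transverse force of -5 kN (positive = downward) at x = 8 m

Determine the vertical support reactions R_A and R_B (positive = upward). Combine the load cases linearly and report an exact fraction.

Load 1 — applied couple M₀=2 kN·m at a=4 m (b=L-a=8):
  R_A = M₀/L = 2/12 = 1/6 kN
  R_B = -M₀/L = -2/12 = -1/6 kN
Load 2 — applied couple M₀=3 kN·m at a=6 m (b=L-a=6):
  R_A = M₀/L = 3/12 = 1/4 kN
  R_B = -M₀/L = -3/12 = -1/4 kN
Load 3 — point force P=-5 kN at a=8 m (b=L-a=4):
  R_A = Pb/L = (-5)·4/12 = -5/3 kN
  R_B = Pa/L = (-5)·8/12 = -10/3 kN
Superposition: R_A = -5/4 kN, R_B = -15/4 kN

R_A = -5/4 kN, R_B = -15/4 kN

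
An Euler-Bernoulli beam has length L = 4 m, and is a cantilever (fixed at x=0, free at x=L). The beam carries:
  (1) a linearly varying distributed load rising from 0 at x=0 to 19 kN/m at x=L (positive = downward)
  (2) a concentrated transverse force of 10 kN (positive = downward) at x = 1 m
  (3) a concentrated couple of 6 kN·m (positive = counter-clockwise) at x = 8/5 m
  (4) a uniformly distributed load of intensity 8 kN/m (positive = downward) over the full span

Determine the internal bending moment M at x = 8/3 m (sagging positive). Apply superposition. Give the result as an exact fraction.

M(8/3) = -1792/81 kN·m

Load 1 — triangular load w₀=19 kN/m (0→w₀ over full span):
  M_1 = w₀Lx/2 - w₀L²/3 - w₀x³/(6L) = 19·4·(8/3)/2 - 19·4²/3 - 19·(8/3)³/(6·4) = -1216/81 kN·m
Load 2 — point force P=10 kN at a=1 m (b=L-a=3):
  M_2 = 0  [x>a] = 0 kN·m
Load 3 — applied couple M₀=6 kN·m at a=8/5 m (b=L-a=12/5):
  M_3 = 0  [x>a] = 0 kN·m
Load 4 — uniform load w=8 kN/m over full span:
  M_4 = -w(L-x)²/2 = -8·(4-(8/3))²/2 = -64/9 kN·m
Superposition: M = Σ M_i = -1792/81 kN·m ≈ -22.123457 kN·m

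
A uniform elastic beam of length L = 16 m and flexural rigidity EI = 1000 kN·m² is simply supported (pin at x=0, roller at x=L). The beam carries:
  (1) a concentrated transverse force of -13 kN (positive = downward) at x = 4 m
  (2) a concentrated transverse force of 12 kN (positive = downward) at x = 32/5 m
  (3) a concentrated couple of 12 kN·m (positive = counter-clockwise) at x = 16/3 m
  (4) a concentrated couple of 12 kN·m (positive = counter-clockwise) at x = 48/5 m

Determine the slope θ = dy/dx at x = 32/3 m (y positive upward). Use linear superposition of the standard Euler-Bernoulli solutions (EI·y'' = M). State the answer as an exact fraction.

θ(32/3) = 12683/562500 rad

Load 1 — point force P=-13 kN at a=4 m (b=L-a=12):
  θ_1 = -Pa(2L²-6Lx+3x²+a²)/(6LEI)  [x>a] = -(-13)·4·(2·16²-6·16·(32/3)+3·(32/3)²+4²)/(6·16·1000) = -377/4500 rad
Load 2 — point force P=12 kN at a=32/5 m (b=L-a=48/5):
  θ_2 = -Pa(2L²-6Lx+3x²+a²)/(6LEI)  [x>a] = -12·(32/5)·(2·16²-6·16·(32/3)+3·(32/3)²+(32/5)²)/(6·16·1000) = 4864/46875 rad
Load 3 — applied couple M₀=12 kN·m at a=16/3 m (b=L-a=32/3):
  θ_3 = (M₀x²/(2L)-M₀(x-a)+C₁)/EI  [x>a] with C₁=M₀(3b²-L²)/(6L)=32/3 = (12·(32/3)²/(2·16)-12·((32/3)-(16/3))+(32/3))/1000 = -4/375 rad
Load 4 — applied couple M₀=12 kN·m at a=48/5 m (b=L-a=32/5):
  θ_4 = (M₀x²/(2L)-M₀(x-a)+C₁)/EI  [x>a] with C₁=M₀(3b²-L²)/(6L)=-416/25 = (12·(32/3)²/(2·16)-12·((32/3)-(48/5))+(-416/25))/1000 = 124/9375 rad
Superposition: θ = Σ θ_i = 12683/562500 rad ≈ 0.022548 rad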